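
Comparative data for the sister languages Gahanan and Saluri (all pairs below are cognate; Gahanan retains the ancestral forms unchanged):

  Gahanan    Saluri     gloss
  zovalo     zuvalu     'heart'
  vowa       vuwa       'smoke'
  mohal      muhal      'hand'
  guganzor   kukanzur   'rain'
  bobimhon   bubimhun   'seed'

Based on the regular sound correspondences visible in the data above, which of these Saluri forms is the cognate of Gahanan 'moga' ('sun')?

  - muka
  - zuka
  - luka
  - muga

muka

vowa ~ vuwa, mohal ~ muhal — Gahanan o corresponds to Saluri u after a consonant, before a consonant other than r, m, n, p, b, f, v.
guganzor ~ kukanzur — Gahanan g corresponds to Saluri k between vowels (before a back vowel).
Applying these to Gahanan 'moga':
  moga → muga   (o→u after a consonant, before a consonant other than r, m, n, p, b, f, v)
  muga → muka   (g→k between vowels (before a back vowel))
So the Saluri cognate is 'muka'.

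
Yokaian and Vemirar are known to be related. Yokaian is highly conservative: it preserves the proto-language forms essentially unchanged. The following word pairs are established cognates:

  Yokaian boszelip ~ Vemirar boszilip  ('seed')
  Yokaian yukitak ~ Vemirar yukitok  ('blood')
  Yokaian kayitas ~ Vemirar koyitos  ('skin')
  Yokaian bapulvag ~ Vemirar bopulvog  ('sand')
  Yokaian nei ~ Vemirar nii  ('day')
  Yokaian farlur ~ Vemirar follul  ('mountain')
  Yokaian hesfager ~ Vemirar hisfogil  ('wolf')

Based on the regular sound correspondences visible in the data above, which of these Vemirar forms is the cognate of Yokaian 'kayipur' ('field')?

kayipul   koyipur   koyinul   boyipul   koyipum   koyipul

yukitak ~ yukitok, kayitas ~ koyitos — Yokaian a corresponds to Vemirar o after a consonant, before a consonant other than r, m, n, p, b, f, v.
farlur ~ follul, hesfager ~ hisfogil — Yokaian r corresponds to Vemirar l word-finally.
Applying these to Yokaian 'kayipur':
  kayipur → koyipur   (a→o after a consonant, before a consonant other than r, m, n, p, b, f, v)
  koyipur → koyipul   (r→l word-finally)
So the Vemirar cognate is 'koyipul'.

koyipul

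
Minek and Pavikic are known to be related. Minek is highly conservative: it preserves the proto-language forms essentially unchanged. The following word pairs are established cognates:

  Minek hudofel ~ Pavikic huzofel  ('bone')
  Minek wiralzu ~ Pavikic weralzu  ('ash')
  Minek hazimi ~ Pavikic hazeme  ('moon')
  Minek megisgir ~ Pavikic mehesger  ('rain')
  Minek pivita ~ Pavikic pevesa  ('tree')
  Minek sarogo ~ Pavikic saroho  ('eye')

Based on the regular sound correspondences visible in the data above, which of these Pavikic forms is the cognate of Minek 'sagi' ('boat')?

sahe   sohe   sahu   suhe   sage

megisgir ~ mehesger — Minek g corresponds to Pavikic h between vowels (before a front vowel).
hazimi ~ hazeme — Minek i corresponds to Pavikic e word-finally.
Applying these to Minek 'sagi':
  sagi → sahi   (g→h between vowels (before a front vowel))
  sahi → sahe   (i→e word-finally)
So the Pavikic cognate is 'sahe'.

sahe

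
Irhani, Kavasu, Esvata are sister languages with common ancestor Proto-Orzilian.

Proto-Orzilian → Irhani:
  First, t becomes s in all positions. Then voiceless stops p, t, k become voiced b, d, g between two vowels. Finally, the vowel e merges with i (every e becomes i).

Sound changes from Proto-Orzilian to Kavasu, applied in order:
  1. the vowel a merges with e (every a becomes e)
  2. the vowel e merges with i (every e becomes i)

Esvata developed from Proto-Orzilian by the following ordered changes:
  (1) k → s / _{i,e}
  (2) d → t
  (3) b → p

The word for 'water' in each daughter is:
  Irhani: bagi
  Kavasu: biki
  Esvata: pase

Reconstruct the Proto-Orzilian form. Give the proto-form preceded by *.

Position 2: Irhani has a, Kavasu has i, Esvata has a. Irhani preserves a here (none of its changes turn any other segment into a), so the proto-segment is *a.
Position 3: Irhani has g, Kavasu has k, Esvata has s. Kavasu preserves k here (none of its changes turn any other segment into k), so the proto-segment is *k.
This points to *bake. Verify forward in each daughter:
Irhani: start from *bake.
  rule 1: no change — bake
  rule 2 (intervocalic voicing): bake → bage
  rule 3 (vowel merger): bage → bagi
  ⇒ Irhani bagi
Kavasu: *bake
  bake → beke   [vowel merger]
  beke → biki   [vowel merger]
  giving Kavasu biki.
Esvata: *bake > base > pase  (by palatalisation, unconditioned shift)
*bake is the unique common source.

*bake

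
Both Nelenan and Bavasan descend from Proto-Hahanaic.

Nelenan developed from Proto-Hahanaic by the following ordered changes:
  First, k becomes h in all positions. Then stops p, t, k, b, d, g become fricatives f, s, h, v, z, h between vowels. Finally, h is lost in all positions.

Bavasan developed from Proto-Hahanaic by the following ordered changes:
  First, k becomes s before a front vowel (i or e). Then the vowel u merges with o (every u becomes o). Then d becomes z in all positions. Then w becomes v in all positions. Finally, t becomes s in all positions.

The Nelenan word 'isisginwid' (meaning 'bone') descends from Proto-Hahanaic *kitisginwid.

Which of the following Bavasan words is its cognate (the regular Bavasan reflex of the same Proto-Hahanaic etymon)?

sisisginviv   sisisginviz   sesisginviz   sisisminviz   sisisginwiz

sisisginviz

Bavasan: *kitisginwid > sitisginwid > sitisginwiz > sitisginviz > sisisginviz  (by palatalisation, unconditioned shift, unconditioned shift, unconditioned shift)
The other candidates each miss or misapply at least one Bavasan change.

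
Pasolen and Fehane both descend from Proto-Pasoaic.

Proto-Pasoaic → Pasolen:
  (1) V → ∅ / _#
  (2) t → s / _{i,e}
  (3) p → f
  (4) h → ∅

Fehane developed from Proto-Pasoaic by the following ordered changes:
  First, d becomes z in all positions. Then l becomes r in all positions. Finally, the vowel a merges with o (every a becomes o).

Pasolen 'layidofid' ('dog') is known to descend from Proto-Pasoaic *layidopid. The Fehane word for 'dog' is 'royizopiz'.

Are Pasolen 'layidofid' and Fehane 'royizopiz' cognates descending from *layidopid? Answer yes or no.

yes

Derive the expected Fehane reflex of *layidopid:
Fehane: *layidopid
  layidopid → layizopiz   [unconditioned shift]
  layizopiz → rayizopiz   [unconditioned shift]
  rayizopiz → royizopiz   [vowel merger]
  giving Fehane royizopiz.
Fehane 'royizopiz' matches the regular reflex exactly, so the pair is cognate.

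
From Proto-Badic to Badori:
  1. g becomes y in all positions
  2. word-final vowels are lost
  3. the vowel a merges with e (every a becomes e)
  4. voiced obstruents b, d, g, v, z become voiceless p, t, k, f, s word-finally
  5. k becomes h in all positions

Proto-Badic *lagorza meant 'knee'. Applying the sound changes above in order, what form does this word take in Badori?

Badori: *lagorza > layorza > layorz > leyorz > leyors  (by unconditioned shift, apocope, vowel merger, final devoicing)

leyors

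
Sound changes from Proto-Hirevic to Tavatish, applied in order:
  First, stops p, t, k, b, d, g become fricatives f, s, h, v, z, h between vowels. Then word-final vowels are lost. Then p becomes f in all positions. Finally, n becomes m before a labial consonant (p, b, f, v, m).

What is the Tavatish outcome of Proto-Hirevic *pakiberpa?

Tavatish: *pakiberpa > pahiverpa > pahiverp > fahiverf  (by intervocalic lenition, apocope, unconditioned shift)

fahiverf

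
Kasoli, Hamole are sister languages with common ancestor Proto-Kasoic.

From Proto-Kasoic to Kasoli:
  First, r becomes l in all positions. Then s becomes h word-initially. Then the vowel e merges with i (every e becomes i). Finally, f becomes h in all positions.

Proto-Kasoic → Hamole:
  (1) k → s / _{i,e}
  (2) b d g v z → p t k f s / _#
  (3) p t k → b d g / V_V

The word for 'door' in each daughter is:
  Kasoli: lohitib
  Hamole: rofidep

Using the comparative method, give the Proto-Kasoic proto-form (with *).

*rofiteb

Position 1: Kasoli has l, Hamole has r. Hamole preserves r here (none of its changes turn any other segment into r), so the proto-segment is *r.
Position 6: Kasoli has i, Hamole has e. Hamole preserves e here (none of its changes turn any other segment into e), so the proto-segment is *e.
This points to *rofiteb. Verify forward in each daughter:
Kasoli: *rofiteb > lofiteb > lofitib > lohitib  (by unconditioned shift, vowel merger, unconditioned shift)
Hamole: *rofiteb > rofitep > rofidep  (by final devoicing, intervocalic voicing)
*rofiteb is the unique common source.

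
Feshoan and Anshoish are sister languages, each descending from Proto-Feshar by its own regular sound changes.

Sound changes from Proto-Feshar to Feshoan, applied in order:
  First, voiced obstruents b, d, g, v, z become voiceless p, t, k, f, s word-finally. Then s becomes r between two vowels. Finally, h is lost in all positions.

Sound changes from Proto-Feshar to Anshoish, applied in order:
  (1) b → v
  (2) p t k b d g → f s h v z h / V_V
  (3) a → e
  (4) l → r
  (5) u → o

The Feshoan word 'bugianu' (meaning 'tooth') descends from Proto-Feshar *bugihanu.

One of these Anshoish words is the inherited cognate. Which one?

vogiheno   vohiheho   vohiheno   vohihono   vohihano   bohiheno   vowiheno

vohiheno

Anshoish: *bugihanu > vugihanu > vuhihanu > vuhihenu > vohiheno  (by unconditioned shift, intervocalic lenition, vowel merger, vowel merger)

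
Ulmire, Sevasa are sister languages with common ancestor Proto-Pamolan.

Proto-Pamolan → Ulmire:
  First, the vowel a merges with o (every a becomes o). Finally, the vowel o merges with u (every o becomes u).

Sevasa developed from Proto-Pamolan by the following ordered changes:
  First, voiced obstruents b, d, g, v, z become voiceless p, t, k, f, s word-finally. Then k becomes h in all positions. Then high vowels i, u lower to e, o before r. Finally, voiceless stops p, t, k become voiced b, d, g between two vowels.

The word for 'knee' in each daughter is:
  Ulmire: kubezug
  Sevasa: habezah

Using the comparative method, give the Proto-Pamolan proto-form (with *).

Position 2: Ulmire has u, Sevasa has a. Sevasa preserves a here (none of its changes turn any other segment into a), so the proto-segment is *a.
Position 1: Ulmire has k, Sevasa has h. Ulmire preserves k here (none of its changes turn any other segment into k), so the proto-segment is *k.
This points to *kabezag. Verify forward in each daughter:
Ulmire: start from *kabezag.
  rule 1 (vowel merger): kabezag → kobezog
  rule 2 (vowel merger): kobezog → kubezug
  ⇒ Ulmire kubezug
Sevasa: *kabezag > kabezak > habezah  (by final devoicing, unconditioned shift)
No other proto-form is consistent with every reflex, so the reconstruction is *kabezag.

*kabezag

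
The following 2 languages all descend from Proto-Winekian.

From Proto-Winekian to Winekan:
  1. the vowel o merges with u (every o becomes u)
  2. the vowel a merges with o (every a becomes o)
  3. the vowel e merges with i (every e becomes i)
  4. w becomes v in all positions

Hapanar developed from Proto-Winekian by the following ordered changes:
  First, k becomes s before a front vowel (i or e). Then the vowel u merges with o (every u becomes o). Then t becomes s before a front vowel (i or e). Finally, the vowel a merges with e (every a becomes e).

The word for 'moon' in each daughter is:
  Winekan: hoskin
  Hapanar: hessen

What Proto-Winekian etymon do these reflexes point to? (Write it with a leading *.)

Position 2: Winekan has o, Hapanar has e. In Winekan, o can only continue *a, so the proto-segment is *a.
Position 5: Winekan has i, Hapanar has e. Taking the neighbouring segments as reconstructed: Winekan i could go back to *e or *i; Hapanar e can only go back to *e — the one source consistent with every daughter is *e.
Continuing position by position gives *hasken; check it forward:
Winekan: start from *hasken.
  rule 1: no change — hasken
  rule 2 (vowel merger): hasken → hosken
  rule 3 (vowel merger): hosken → hoskin
  rule 4: no change — hoskin
  ⇒ Winekan hoskin
Hapanar: start from *hasken.
  rule 1 (palatalisation): hasken → hassen
  rule 2: no change — hassen
  rule 3: no change — hassen
  rule 4 (vowel merger): hassen → hessen
  ⇒ Hapanar hessen
No other proto-form is consistent with every reflex, so the reconstruction is *hasken.

*hasken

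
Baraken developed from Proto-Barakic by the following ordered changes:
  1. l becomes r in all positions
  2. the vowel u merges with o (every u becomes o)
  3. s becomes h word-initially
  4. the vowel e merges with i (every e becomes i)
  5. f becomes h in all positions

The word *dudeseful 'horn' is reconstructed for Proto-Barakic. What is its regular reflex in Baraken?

Baraken: start from *dudeseful.
  rule 1 (unconditioned shift): dudeseful → dudesefur
  rule 2 (vowel merger): dudesefur → dodesefor
  rule 3: no change — dodesefor
  rule 4 (vowel merger): dodesefor → dodisifor
  rule 5 (unconditioned shift): dodisifor → dodisihor
  ⇒ Baraken dodisihor

dodisihor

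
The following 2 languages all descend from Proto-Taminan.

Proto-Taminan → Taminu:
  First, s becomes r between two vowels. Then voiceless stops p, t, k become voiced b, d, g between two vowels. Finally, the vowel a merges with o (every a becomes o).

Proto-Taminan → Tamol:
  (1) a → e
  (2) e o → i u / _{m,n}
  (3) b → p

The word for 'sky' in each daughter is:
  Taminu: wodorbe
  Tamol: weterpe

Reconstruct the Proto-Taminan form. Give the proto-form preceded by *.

*watarbe

Position 2: Taminu has o, Tamol has e. Taking the neighbouring segments as reconstructed: Taminu o could go back to *a or *o; Tamol e could go back to *a or *e — the one source consistent with every daughter is *a.
Position 4: Taminu has o, Tamol has e. Taking the neighbouring segments as reconstructed: Taminu o could go back to *a or *o; Tamol e could go back to *a or *e — the one source consistent with every daughter is *a.
This points to *watarbe. Verify forward in each daughter:
Taminu: *watarbe
  watarbe (rule 1 does not apply)
  watarbe → wadarbe   [intervocalic voicing]
  wadarbe → wodorbe   [vowel merger]
  giving Taminu wodorbe.
Tamol: start from *watarbe.
  rule 1 (vowel merger): watarbe → weterbe
  rule 2: no change — weterbe
  rule 3 (unconditioned shift): weterbe → weterpe
  ⇒ Tamol weterpe
Only *watarbe yields all of Taminu wodorbe, Tamol weterpe.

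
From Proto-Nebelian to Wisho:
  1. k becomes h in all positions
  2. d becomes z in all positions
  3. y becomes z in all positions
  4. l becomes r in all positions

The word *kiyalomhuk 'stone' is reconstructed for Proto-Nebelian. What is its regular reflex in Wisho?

hizaromhuh

Wisho: *kiyalomhuk > hiyalomhuh > hizalomhuh > hizaromhuh  (by unconditioned shift, unconditioned shift, unconditioned shift)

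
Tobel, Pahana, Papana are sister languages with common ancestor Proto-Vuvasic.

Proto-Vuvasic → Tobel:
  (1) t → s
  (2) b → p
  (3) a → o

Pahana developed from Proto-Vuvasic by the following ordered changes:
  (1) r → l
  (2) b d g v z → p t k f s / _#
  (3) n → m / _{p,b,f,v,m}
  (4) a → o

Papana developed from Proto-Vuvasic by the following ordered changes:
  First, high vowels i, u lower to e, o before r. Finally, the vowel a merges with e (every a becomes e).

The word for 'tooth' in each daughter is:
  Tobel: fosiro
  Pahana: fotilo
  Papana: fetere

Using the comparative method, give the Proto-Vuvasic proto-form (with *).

*fatira

Position 6: Tobel has o, Pahana has o, Papana has e. Taking the neighbouring segments as reconstructed: Tobel o could go back to *a or *o; Pahana o could go back to *a or *o; Papana e could go back to *a or *e — the one source consistent with every daughter is *a.
Position 5: Tobel has r, Pahana has l, Papana has r. Tobel preserves r here (none of its changes turn any other segment into r), so the proto-segment is *r.
This points to *fatira. Verify forward in each daughter:
Tobel: *fatira
  fatira → fasira   [unconditioned shift]
  fasira (rule 2 does not apply)
  fasira → fosiro   [vowel merger]
  giving Tobel fosiro.
Pahana: *fatira
  fatira → fatila   [unconditioned shift]
  fatila (rule 2 does not apply)
  fatila (rule 3 does not apply)
  fatila → fotilo   [vowel merger]
  giving Pahana fotilo.
Papana: start from *fatira.
  rule 1 (pre-rhotic lowering): fatira → fatera
  rule 2 (vowel merger): fatera → fetere
  ⇒ Papana fetere
*fatira is the unique common source.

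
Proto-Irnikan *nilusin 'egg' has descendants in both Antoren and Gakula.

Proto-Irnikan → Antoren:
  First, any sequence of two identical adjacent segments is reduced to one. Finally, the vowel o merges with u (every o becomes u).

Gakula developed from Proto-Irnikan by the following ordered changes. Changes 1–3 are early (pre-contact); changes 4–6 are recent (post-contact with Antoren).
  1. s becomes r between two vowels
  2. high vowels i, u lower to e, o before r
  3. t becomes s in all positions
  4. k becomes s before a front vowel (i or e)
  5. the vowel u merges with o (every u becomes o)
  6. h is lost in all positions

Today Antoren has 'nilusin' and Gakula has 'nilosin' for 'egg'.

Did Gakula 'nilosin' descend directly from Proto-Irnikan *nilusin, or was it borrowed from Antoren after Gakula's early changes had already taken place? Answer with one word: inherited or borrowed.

borrowed

If inherited, *nilusin would pass through all of Gakula's changes:
Gakula: start from *nilusin.
  rule 1 (rhotacism): nilusin → nilurin
  rule 2 (pre-rhotic lowering): nilurin → nilorin
  rule 3: no change — nilorin
  rule 4: no change — nilorin
  rule 5: no change — nilorin
  rule 6: no change — nilorin
  ⇒ Gakula nilorin
If borrowed from Antoren 'nilusin' after the early changes, it would undergo only the recent ones:
  rule 4 (palatalisation): no change (nilusin)
  rule 5 (vowel merger): nilusin → nilosin
  rule 6 (h-loss): no change (nilosin)
  ⇒ as a loan: nilosin
Gakula 'nilosin' matches the loan outcome 'nilosin', not the inherited 'nilorin' — it skipped the early Gakula changes, so it was borrowed from Antoren.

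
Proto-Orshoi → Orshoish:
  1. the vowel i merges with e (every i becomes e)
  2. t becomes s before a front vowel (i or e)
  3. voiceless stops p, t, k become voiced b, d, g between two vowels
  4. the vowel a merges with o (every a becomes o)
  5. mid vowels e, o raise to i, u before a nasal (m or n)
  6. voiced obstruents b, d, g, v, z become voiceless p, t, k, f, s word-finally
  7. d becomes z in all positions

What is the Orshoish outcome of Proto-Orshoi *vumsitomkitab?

vumsezumkezop

Orshoish: start from *vumsitomkitab.
  rule 1 (vowel merger): vumsitomkitab → vumsetomketab
  rule 2: no change — vumsetomketab
  rule 3 (intervocalic voicing): vumsetomketab → vumsedomkedab
  rule 4 (vowel merger): vumsedomkedab → vumsedomkedob
  rule 5 (pre-nasal raising): vumsedomkedob → vumsedumkedob
  rule 6 (final devoicing): vumsedumkedob → vumsedumkedop
  rule 7 (unconditioned shift): vumsedumkedop → vumsezumkezop
  ⇒ Orshoish vumsezumkezop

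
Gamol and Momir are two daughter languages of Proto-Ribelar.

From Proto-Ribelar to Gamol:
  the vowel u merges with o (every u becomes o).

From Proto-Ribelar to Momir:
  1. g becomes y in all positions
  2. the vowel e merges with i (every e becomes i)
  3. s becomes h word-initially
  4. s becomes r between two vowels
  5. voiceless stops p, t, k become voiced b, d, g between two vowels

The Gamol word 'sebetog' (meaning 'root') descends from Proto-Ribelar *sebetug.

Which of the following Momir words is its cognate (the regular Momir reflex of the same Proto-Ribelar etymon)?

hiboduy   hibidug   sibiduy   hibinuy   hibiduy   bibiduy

hibiduy

Momir: *sebetug > sebetuy > sibituy > hibituy > hibiduy  (by unconditioned shift, vowel merger, debuccalisation, intervocalic voicing)
The other candidates each miss or misapply at least one Momir change.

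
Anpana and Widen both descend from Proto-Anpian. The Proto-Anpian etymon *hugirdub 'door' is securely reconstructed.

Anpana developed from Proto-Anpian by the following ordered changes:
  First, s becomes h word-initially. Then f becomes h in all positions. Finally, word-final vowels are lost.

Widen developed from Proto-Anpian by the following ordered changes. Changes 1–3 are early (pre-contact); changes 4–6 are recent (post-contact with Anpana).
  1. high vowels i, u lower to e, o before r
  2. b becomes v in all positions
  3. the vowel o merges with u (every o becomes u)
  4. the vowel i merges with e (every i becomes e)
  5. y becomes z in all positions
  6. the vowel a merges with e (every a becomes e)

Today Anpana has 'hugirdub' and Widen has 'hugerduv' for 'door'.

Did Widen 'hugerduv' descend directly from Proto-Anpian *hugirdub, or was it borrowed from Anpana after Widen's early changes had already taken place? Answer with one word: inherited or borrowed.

If inherited, *hugirdub would pass through all of Widen's changes:
Widen: *hugirdub > hugerdub > hugerduv  (by pre-rhotic lowering, unconditioned shift)
If borrowed from Anpana 'hugirdub' after the early changes, it would undergo only the recent ones:
  rule 4 (vowel merger): hugirdub → hugerdub
  rule 5 (unconditioned shift): no change (hugerdub)
  rule 6 (vowel merger): no change (hugerdub)
  ⇒ as a loan: hugerdub
Widen 'hugerduv' matches the inherited outcome exactly, so it is an inherited cognate, not a loan.

inherited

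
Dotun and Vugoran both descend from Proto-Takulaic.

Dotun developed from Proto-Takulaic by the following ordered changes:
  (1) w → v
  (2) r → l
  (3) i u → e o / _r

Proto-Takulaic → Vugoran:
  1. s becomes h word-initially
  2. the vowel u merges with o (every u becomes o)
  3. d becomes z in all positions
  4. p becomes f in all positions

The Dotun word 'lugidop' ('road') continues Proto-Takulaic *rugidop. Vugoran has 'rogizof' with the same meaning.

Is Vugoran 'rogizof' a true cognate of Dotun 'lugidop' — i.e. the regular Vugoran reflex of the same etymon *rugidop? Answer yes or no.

Derive the expected Vugoran reflex of *rugidop:
Vugoran: *rugidop > rogidop > rogizop > rogizof  (by vowel merger, unconditioned shift, unconditioned shift)
Vugoran 'rogizof' matches the regular reflex exactly, so the pair is cognate.

yes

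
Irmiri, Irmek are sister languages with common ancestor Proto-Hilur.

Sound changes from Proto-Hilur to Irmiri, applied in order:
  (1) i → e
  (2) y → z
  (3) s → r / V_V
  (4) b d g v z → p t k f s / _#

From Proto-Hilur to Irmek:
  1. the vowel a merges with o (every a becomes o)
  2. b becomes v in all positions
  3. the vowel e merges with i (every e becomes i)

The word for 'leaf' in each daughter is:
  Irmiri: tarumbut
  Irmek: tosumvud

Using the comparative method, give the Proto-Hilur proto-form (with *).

Position 6: Irmiri has b, Irmek has v. Irmiri preserves b here (none of its changes turn any other segment into b), so the proto-segment is *b.
Position 3: Irmiri has r, Irmek has s. Irmek preserves s here (none of its changes turn any other segment into s), so the proto-segment is *s.
Position 2: Irmiri has a, Irmek has o. Irmiri preserves a here (none of its changes turn any other segment into a), so the proto-segment is *a.
This points to *tasumbud. Verify forward in each daughter:
Irmiri: start from *tasumbud.
  rule 1: no change — tasumbud
  rule 2: no change — tasumbud
  rule 3 (rhotacism): tasumbud → tarumbud
  rule 4 (final devoicing): tarumbud → tarumbut
  ⇒ Irmiri tarumbut
Irmek: *tasumbud
  tasumbud → tosumbud   [vowel merger]
  tosumbud → tosumvud   [unconditioned shift]
  tosumvud (rule 3 does not apply)
  giving Irmek tosumvud.
*tasumbud is the unique common source.

*tasumbud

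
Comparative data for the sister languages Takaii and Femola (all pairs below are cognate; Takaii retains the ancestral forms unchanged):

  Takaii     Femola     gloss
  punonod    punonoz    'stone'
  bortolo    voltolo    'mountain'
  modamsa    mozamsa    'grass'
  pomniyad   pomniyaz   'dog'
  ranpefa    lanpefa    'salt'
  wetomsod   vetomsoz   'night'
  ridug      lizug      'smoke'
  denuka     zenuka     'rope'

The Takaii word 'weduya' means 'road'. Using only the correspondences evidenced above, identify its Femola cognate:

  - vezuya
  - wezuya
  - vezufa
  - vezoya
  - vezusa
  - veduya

vezuya

wetomsod ~ vetomsoz — Takaii w corresponds to Femola v word-initially before a front vowel.
ridug ~ lizug — Takaii d corresponds to Femola z between vowels (before a back vowel).
Applying these to Takaii 'weduya':
  weduya → veduya   (w→v word-initially before a front vowel)
  veduya → vezuya   (d→z between vowels (before a back vowel))
So the Femola cognate is 'vezuya'.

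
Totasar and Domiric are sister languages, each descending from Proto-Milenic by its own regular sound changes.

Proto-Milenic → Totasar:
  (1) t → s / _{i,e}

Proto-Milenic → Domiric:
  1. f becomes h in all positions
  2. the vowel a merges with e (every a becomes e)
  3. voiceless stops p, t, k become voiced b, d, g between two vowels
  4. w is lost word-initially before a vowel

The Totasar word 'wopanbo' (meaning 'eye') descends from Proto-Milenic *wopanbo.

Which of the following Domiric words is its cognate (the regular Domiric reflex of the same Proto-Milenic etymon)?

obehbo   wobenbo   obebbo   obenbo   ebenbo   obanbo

Domiric: *wopanbo
  wopanbo (rule 1 does not apply)
  wopanbo → wopenbo   [vowel merger]
  wopenbo → wobenbo   [intervocalic voicing]
  wobenbo → obenbo   [glide loss]
  giving Domiric obenbo.
Only 'obenbo' matches the regular Domiric development of *wopanbo.

obenbo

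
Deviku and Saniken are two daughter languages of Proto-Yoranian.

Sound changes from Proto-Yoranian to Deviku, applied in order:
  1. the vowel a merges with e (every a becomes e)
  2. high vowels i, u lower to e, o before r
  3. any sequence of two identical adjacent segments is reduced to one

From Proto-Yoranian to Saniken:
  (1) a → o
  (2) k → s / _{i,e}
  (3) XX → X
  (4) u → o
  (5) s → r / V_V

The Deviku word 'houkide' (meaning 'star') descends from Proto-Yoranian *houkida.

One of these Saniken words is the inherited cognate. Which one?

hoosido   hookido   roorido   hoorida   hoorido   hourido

Saniken: *houkida
  houkida → houkido   [vowel merger]
  houkido → housido   [palatalisation]
  housido (rule 3 does not apply)
  housido → hoosido   [vowel merger]
  hoosido → hoorido   [rhotacism]
  giving Saniken hoorido.
Among the options, 'hoorido' alone shows every Saniken change applied in order.

hoorido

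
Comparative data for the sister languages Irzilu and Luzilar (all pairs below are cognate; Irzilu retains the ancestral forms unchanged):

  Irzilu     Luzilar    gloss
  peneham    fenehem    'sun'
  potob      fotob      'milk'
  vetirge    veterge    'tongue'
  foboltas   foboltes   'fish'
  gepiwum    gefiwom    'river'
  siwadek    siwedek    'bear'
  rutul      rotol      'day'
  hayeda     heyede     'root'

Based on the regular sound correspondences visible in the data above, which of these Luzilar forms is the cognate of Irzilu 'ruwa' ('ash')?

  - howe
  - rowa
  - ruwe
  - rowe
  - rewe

rutul ~ rotol — Irzilu u corresponds to Luzilar o after a consonant, before a consonant other than r, m, n, p, b, f, v.
hayeda ~ heyede — Irzilu a corresponds to Luzilar e word-finally.
Applying these to Irzilu 'ruwa':
  ruwa → rowa   (u→o after a consonant, before a consonant other than r, m, n, p, b, f, v)
  rowa → rowe   (a→e word-finally)
So the Luzilar cognate is 'rowe'.

rowe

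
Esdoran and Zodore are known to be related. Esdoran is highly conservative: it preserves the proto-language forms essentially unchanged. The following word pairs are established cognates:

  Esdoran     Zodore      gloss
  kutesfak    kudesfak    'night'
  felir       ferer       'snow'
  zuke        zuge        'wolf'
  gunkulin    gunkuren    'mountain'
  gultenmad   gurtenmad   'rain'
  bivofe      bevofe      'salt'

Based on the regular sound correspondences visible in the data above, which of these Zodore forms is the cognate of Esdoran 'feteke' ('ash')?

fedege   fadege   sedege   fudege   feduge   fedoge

kutesfak ~ kudesfak — Esdoran t corresponds to Zodore d between vowels (before a front vowel).
zuke ~ zuge — Esdoran k corresponds to Zodore g between vowels (before a front vowel).
Applying these to Esdoran 'feteke':
  feteke → fedeke   (t→d between vowels (before a front vowel))
  fedeke → fedege   (k→g between vowels (before a front vowel))
So the Zodore cognate is 'fedege'.

fedege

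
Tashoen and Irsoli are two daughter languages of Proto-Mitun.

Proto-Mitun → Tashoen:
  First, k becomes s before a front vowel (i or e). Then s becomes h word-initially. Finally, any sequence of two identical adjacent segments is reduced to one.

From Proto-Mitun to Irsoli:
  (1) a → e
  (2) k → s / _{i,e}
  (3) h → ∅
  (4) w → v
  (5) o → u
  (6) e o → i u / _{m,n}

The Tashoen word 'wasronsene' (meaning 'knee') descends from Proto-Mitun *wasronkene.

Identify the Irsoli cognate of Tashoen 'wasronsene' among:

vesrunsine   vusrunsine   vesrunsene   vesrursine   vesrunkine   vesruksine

vesrunsine

Irsoli: *wasronkene > wesronkene > wesronsene > vesronsene > vesrunsene > vesrunsine  (by vowel merger, palatalisation, unconditioned shift, vowel merger, pre-nasal raising)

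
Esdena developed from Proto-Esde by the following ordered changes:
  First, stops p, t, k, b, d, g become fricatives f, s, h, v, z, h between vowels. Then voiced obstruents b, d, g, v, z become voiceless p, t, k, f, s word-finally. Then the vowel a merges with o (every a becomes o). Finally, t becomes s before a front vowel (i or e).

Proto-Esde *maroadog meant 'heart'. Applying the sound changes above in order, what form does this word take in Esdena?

Esdena: *maroadog > maroazog > maroazok > moroozok  (by intervocalic lenition, final devoicing, vowel merger)

moroozok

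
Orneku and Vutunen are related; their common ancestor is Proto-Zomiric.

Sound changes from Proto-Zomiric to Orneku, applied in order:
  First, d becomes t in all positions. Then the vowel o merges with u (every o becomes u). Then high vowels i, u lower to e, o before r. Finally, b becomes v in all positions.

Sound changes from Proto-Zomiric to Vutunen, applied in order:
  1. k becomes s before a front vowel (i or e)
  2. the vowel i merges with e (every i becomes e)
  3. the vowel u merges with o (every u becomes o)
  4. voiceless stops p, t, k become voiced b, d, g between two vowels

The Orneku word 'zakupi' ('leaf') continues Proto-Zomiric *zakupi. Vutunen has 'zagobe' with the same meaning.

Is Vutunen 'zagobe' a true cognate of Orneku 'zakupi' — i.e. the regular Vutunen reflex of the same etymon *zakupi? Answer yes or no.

Derive the expected Vutunen reflex of *zakupi:
Vutunen: *zakupi
  zakupi (rule 1 does not apply)
  zakupi → zakupe   [vowel merger]
  zakupe → zakope   [vowel merger]
  zakope → zagobe   [intervocalic voicing]
  giving Vutunen zagobe.
Vutunen 'zagobe' matches the regular reflex exactly, so the pair is cognate.

yes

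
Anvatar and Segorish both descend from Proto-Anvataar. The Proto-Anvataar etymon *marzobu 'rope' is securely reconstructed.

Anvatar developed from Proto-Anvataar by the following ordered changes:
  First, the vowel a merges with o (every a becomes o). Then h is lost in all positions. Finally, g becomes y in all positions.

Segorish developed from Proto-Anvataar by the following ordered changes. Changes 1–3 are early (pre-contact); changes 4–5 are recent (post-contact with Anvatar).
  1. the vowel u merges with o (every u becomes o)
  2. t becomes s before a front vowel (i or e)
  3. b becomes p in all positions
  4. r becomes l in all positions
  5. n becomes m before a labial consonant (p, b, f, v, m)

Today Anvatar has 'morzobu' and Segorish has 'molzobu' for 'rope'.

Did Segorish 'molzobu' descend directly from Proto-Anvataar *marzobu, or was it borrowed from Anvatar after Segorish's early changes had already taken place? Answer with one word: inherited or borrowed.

If inherited, *marzobu would pass through all of Segorish's changes:
Segorish: *marzobu
  marzobu → marzobo   [vowel merger]
  marzobo (rule 2 does not apply)
  marzobo → marzopo   [unconditioned shift]
  marzopo → malzopo   [unconditioned shift]
  malzopo (rule 5 does not apply)
  giving Segorish malzopo.
If borrowed from Anvatar 'morzobu' after the early changes, it would undergo only the recent ones:
  rule 4 (unconditioned shift): morzobu → molzobu
  rule 5 (nasal place assimilation): no change (molzobu)
  ⇒ as a loan: molzobu
Segorish 'molzobu' matches the loan outcome 'molzobu', not the inherited 'malzopo' — it skipped the early Segorish changes, so it was borrowed from Anvatar.

borrowed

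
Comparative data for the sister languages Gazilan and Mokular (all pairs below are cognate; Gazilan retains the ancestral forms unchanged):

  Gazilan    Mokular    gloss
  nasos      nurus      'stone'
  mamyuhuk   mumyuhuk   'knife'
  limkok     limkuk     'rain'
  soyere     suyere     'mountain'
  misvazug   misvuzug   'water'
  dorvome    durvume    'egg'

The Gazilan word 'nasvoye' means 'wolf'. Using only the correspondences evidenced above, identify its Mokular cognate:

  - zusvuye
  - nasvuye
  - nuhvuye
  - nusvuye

nasos ~ nurus, misvazug ~ misvuzug — Gazilan a corresponds to Mokular u after a consonant, before a consonant other than r, m, n, p, b, f, v.
nasos ~ nurus, limkok ~ limkuk — Gazilan o corresponds to Mokular u after a consonant, before a consonant other than r, m, n, p, b, f, v.
Applying these to Gazilan 'nasvoye':
  nasvoye → nusvoye   (a→u after a consonant, before a consonant other than r, m, n, p, b, f, v)
  nusvoye → nusvuye   (o→u after a consonant, before a consonant other than r, m, n, p, b, f, v)
So the Mokular cognate is 'nusvuye'.

nusvuye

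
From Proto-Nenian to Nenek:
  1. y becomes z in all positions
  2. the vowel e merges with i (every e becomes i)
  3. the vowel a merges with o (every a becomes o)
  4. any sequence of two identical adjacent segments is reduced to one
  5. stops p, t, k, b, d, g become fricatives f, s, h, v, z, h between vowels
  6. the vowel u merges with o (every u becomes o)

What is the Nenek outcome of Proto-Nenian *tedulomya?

tizolomzo

Nenek: *tedulomya
  tedulomya → tedulomza   [unconditioned shift]
  tedulomza → tidulomza   [vowel merger]
  tidulomza → tidulomzo   [vowel merger]
  tidulomzo (rule 4 does not apply)
  tidulomzo → tizulomzo   [intervocalic lenition]
  tizulomzo → tizolomzo   [vowel merger]
  giving Nenek tizolomzo.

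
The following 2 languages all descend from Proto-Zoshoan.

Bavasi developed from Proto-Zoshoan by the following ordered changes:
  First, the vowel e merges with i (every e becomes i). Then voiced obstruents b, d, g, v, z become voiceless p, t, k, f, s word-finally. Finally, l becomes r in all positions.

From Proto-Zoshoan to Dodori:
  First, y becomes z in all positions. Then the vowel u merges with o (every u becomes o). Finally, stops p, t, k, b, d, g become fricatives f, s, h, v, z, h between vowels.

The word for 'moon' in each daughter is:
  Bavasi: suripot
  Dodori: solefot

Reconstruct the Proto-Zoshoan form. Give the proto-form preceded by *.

*sulepot

Position 4: Bavasi has i, Dodori has e. Dodori preserves e here (none of its changes turn any other segment into e), so the proto-segment is *e.
Position 2: Bavasi has u, Dodori has o. Bavasi preserves u here (none of its changes turn any other segment into u), so the proto-segment is *u.
This points to *sulepot. Verify forward in each daughter:
Bavasi: start from *sulepot.
  rule 1 (vowel merger): sulepot → sulipot
  rule 2: no change — sulipot
  rule 3 (unconditioned shift): sulipot → suripot
  ⇒ Bavasi suripot
Dodori: start from *sulepot.
  rule 1: no change — sulepot
  rule 2 (vowel merger): sulepot → solepot
  rule 3 (intervocalic lenition): solepot → solefot
  ⇒ Dodori solefot
No other proto-form is consistent with every reflex, so the reconstruction is *sulepot.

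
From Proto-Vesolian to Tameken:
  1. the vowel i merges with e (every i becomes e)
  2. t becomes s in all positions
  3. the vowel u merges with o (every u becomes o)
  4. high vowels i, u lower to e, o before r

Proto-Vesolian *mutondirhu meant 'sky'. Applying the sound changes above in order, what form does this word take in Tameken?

mosonderho

Tameken: start from *mutondirhu.
  rule 1 (vowel merger): mutondirhu → mutonderhu
  rule 2 (unconditioned shift): mutonderhu → musonderhu
  rule 3 (vowel merger): musonderhu → mosonderho
  rule 4: no change — mosonderho
  ⇒ Tameken mosonderho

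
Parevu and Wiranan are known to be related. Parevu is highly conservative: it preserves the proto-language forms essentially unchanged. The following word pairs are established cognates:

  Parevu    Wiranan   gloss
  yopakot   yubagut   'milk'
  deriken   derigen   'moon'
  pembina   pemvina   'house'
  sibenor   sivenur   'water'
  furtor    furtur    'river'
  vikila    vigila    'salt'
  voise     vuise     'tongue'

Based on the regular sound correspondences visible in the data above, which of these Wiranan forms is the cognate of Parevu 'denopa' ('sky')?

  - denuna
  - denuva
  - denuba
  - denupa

denuba

yopakot ~ yubagut — Parevu o corresponds to Wiranan u after a consonant, before a labial obstruent.
yopakot ~ yubagut — Parevu p corresponds to Wiranan b between vowels (before a back vowel).
Applying these to Parevu 'denopa':
  denopa → denupa   (o→u after a consonant, before a labial obstruent)
  denupa → denuba   (p→b between vowels (before a back vowel))
So the Wiranan cognate is 'denuba'.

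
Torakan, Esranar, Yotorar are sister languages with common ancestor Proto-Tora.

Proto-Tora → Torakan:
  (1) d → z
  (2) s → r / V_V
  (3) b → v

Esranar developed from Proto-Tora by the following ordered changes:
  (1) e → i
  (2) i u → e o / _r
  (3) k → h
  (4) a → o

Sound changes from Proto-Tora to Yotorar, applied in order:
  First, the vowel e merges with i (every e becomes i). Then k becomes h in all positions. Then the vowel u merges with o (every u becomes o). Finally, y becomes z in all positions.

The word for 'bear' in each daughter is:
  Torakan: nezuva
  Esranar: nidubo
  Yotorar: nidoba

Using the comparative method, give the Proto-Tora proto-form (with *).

Position 6: Torakan has a, Esranar has o, Yotorar has a. Torakan preserves a here (none of its changes turn any other segment into a), so the proto-segment is *a.
Position 3: Torakan has z, Esranar has d, Yotorar has d. Esranar preserves d here (none of its changes turn any other segment into d), so the proto-segment is *d.
This points to *neduba. Verify forward in each daughter:
Torakan: *neduba > nezuba > nezuva  (by unconditioned shift, unconditioned shift)
Esranar: start from *neduba.
  rule 1 (vowel merger): neduba → niduba
  rule 2: no change — niduba
  rule 3: no change — niduba
  rule 4 (vowel merger): niduba → nidubo
  ⇒ Esranar nidubo
Yotorar: start from *neduba.
  rule 1 (vowel merger): neduba → niduba
  rule 2: no change — niduba
  rule 3 (vowel merger): niduba → nidoba
  rule 4: no change — nidoba
  ⇒ Yotorar nidoba
*neduba is the unique common source.

*neduba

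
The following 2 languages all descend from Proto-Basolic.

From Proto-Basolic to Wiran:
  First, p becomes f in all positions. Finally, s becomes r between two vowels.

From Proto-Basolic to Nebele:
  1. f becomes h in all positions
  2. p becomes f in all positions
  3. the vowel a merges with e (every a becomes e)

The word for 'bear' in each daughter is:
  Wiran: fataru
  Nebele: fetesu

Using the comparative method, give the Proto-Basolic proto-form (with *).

*patasu

Position 4: Wiran has a, Nebele has e. Wiran preserves a here (none of its changes turn any other segment into a), so the proto-segment is *a.
Position 1: Wiran has f, Nebele has f. In Nebele, f can only continue *p, so the proto-segment is *p.
Position 2: Wiran has a, Nebele has e. Wiran preserves a here (none of its changes turn any other segment into a), so the proto-segment is *a.
This points to *patasu. Verify forward in each daughter:
Wiran: *patasu
  patasu → fatasu   [unconditioned shift]
  fatasu → fataru   [rhotacism]
  giving Wiran fataru.
Nebele: *patasu > fatasu > fetesu  (by unconditioned shift, vowel merger)
*patasu is the unique common source.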